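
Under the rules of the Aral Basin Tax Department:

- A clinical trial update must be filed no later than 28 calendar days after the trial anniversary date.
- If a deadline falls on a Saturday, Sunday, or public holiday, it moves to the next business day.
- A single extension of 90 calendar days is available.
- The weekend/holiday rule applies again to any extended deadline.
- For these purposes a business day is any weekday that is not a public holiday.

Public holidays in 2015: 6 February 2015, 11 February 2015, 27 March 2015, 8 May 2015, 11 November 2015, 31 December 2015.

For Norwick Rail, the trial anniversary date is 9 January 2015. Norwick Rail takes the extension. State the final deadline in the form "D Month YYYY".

From 9 January 2015, 28 calendar days later is 6 February 2015.
6 February 2015 falls on a listed holiday. Rolling to the next business day gives 9 February 2015, a Monday.
With the 90-day extension, 9 February 2015 becomes 10 May 2015.
10 May 2015 is a Sunday, so it moves to the next business day, 11 May 2015 (Monday).
So the filing is due 11 May 2015.

11 May 2015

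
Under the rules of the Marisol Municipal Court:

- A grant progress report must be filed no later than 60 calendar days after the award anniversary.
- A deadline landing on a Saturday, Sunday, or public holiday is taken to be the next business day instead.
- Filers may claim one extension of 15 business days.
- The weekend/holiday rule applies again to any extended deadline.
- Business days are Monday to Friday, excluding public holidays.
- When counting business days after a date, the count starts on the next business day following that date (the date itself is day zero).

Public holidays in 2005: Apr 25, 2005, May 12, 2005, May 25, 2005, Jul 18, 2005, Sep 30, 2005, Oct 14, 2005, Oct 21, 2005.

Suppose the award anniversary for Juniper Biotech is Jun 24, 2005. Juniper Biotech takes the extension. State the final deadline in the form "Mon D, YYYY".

Sep 13, 2005

From Jun 24, 2005, 60 calendar days later is Aug 23, 2005.
Aug 23, 2005 falls on a Tuesday, which is a business day, so no adjustment is needed.
The 15-business-day extension runs from Aug 23, 2005 to Sep 13, 2005.
Sep 13, 2005 (Tuesday) is already a business day.
Final deadline: Sep 13, 2005.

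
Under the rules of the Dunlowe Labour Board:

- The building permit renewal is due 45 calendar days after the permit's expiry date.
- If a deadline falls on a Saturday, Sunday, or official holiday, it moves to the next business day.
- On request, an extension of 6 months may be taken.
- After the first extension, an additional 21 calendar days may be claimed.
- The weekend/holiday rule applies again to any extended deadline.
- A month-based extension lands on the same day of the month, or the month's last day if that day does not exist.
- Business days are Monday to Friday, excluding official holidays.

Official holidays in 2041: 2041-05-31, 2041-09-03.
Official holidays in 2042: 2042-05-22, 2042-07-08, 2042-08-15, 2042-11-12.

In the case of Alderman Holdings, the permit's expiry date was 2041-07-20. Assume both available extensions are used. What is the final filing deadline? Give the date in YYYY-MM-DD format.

Trigger date 2041-07-20 + 45 calendar days = 2041-09-03.
Because 2041-09-03 is a listed holiday, the deadline becomes 2041-09-04 (Wednesday).
Applying the 6 months extension: 6 months after 2041-09-04 is 2042-03-04.
2042-03-04 (Tuesday) is already a business day.
Add the 21 calendar-day extension to 2042-03-04: 2042-03-25.
Since 2042-03-25 is a Tuesday and not a holiday, the date is unchanged.
Deadline: 2042-03-25.

2042-03-25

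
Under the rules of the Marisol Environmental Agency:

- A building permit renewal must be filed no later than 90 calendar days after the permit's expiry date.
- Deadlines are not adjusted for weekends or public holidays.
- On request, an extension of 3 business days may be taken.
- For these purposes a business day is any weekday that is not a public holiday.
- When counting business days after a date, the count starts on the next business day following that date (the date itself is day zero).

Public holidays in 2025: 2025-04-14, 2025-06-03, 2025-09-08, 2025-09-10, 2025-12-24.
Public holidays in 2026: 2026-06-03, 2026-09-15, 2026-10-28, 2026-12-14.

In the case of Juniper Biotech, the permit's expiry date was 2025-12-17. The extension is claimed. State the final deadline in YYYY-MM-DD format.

2026-03-20

From 2025-12-17, 90 calendar days later is 2026-03-17.
2026-03-17 falls on a Tuesday. The rules make no weekend/holiday allowance, so it remains 2026-03-17.
Counting 3 further business days from 2026-03-17 reaches 2026-03-20.
2026-03-20 falls on a Friday. The rules make no weekend/holiday allowance, so it remains 2026-03-20.
Final deadline: 2026-03-20.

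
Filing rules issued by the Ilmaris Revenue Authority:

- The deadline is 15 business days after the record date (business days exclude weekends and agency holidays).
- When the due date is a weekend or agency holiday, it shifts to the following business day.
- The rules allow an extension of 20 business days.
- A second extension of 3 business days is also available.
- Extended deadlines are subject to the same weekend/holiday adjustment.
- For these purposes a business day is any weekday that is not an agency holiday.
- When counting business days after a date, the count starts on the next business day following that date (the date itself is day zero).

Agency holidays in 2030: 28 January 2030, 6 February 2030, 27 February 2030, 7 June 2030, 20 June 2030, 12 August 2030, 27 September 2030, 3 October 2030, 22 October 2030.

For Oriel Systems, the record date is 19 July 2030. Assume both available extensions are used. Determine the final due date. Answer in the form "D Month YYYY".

12 September 2030

Starting the day after 19 July 2030 and counting 15 business days lands on 9 August 2030.
9 August 2030 (Friday) is already a business day.
The 20-business-day extension runs from 9 August 2030 to 9 September 2030.
9 September 2030 (Monday) is already a business day.
The 3-business-day extension runs from 9 September 2030 to 12 September 2030.
12 September 2030 is a Thursday and not a listed holiday, so it stands.
Deadline: 12 September 2030.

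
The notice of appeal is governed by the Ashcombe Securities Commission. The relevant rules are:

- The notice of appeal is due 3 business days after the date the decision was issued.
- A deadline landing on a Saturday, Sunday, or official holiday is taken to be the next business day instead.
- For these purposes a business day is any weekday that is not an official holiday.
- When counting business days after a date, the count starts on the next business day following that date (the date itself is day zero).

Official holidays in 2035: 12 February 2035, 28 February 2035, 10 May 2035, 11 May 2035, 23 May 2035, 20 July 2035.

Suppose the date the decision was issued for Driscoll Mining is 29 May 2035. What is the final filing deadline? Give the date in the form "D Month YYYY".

1 June 2035

Starting the day after 29 May 2035 and counting 3 business days lands on 1 June 2035.
1 June 2035 (Friday) is already a business day.
The final due date is 1 June 2035.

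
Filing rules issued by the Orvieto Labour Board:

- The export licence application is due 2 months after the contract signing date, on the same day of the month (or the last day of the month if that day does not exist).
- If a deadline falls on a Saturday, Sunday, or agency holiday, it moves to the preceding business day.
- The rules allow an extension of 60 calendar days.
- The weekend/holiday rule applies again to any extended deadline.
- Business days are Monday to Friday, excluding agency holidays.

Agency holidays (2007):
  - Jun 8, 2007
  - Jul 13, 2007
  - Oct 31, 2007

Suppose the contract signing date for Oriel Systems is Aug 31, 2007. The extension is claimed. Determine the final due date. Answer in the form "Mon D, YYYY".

Dec 28, 2007

Moving 2 months forward from Aug 31, 2007 on the corresponding day gives Oct 31, 2007.
Oct 31, 2007 is a listed holiday; the preceding business day is Oct 30, 2007 (Tuesday).
Applying the 60-calendar-day extension: Oct 30, 2007 + 60 days = Dec 29, 2007.
Dec 29, 2007 is a Saturday, so it moves to the preceding business day, Dec 28, 2007 (Friday).
Final deadline: Dec 28, 2007.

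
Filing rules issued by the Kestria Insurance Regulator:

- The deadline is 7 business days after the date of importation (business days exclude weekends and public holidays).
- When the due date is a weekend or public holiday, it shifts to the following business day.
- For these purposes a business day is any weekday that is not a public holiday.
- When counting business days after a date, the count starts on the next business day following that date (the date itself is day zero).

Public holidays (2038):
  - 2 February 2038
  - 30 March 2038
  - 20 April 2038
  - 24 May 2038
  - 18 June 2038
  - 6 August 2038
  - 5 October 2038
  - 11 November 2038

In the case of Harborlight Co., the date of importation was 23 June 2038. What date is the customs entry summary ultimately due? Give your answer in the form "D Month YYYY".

2 July 2038

Counting 7 business days after 23 June 2038 (skipping weekends and listed holidays) reaches 2 July 2038.
2 July 2038 is a Friday and not a listed holiday, so it stands.
So the filing is due 2 July 2038.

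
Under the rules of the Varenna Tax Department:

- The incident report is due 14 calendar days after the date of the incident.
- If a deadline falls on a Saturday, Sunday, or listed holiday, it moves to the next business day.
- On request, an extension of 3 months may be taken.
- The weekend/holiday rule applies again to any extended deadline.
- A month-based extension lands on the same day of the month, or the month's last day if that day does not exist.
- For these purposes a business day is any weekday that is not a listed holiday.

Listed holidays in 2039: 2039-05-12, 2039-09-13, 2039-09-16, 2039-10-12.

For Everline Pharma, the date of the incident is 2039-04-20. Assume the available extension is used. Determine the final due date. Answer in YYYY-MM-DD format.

Adding 14 calendar days to 2039-04-20 gives 2039-05-04.
2039-05-04 (Wednesday) is already a business day.
Add 3 months to 2039-05-04: 2039-08-04.
2039-08-04 falls on a Thursday, which is a business day, so no adjustment is needed.
So the filing is due 2039-08-04.

2039-08-04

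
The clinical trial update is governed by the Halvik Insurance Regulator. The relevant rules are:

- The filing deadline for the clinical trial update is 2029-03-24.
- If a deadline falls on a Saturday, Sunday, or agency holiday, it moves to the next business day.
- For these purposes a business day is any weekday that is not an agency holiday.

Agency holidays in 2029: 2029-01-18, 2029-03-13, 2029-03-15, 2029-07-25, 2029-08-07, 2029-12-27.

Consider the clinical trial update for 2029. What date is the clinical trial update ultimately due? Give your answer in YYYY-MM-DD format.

2029-03-26

The statutory due date is 2029-03-24.
2029-03-24 is a Saturday, so it moves to the next business day, 2029-03-26 (Monday).
So the filing is due 2029-03-26.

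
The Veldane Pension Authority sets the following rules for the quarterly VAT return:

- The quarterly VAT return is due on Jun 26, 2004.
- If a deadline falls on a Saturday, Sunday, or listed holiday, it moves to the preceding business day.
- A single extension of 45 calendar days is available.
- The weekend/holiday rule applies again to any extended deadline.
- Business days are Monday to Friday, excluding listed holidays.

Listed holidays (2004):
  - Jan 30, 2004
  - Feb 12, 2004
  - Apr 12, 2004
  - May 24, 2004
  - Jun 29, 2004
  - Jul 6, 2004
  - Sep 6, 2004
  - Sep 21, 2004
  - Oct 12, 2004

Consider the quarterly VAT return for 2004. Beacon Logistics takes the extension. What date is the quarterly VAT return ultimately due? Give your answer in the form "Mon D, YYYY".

The stated deadline is Jun 26, 2004.
Jun 26, 2004 is a Saturday, so it moves to the preceding business day, Jun 25, 2004 (Friday).
Add the 45 calendar-day extension to Jun 25, 2004: Aug 9, 2004.
Aug 9, 2004 is a Monday and not a listed holiday, so it stands.
Deadline: Aug 9, 2004.

Aug 9, 2004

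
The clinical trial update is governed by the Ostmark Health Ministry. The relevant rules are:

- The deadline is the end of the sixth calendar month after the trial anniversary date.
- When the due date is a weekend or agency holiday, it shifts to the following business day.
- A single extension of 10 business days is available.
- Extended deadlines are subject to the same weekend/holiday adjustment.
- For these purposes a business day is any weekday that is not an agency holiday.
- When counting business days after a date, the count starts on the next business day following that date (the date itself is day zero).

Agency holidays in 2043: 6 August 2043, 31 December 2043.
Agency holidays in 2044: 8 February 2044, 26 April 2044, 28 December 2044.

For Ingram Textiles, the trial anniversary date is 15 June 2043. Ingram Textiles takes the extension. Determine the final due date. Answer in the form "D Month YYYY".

The sixth month after 15 June 2043 is December 2043, whose last day is 31 December 2043.
31 December 2043 is a listed holiday; the next business day is 1 January 2044 (Friday).
The 10-business-day extension runs from 1 January 2044 to 15 January 2044.
15 January 2044 is a Friday and not a listed holiday, so it stands.
So the filing is due 15 January 2044.

15 January 2044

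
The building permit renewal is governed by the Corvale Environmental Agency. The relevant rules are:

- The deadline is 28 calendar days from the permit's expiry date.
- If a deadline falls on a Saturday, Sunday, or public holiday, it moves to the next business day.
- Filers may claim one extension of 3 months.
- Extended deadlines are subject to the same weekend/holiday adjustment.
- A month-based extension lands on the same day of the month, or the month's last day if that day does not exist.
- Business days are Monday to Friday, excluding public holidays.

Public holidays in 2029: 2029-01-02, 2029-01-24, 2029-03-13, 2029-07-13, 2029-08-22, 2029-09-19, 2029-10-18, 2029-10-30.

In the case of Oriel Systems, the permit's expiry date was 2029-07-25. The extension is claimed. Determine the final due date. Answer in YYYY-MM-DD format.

2029-11-23

28 calendar days after 2029-07-25 is 2029-08-22.
2029-08-22 is a listed holiday, so it moves to the next business day, 2029-08-23 (Thursday).
Applying the 3 months extension: 3 months after 2029-08-23 is 2029-11-23.
2029-11-23 is a Friday and not a listed holiday, so it stands.
Deadline: 2029-11-23.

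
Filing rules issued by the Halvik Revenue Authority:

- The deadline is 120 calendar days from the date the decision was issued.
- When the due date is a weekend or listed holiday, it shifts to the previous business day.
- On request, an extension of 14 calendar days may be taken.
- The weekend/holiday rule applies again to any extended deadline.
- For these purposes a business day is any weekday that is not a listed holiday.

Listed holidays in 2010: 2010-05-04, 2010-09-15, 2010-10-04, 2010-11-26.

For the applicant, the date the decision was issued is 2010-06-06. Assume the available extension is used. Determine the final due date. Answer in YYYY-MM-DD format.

Trigger date 2010-06-06 + 120 calendar days = 2010-10-04.
2010-10-04 is a listed holiday; the preceding business day is 2010-10-01 (Friday).
With the 14-day extension, 2010-10-01 becomes 2010-10-15.
2010-10-15 (Friday) is already a business day.
So the filing is due 2010-10-15.

2010-10-15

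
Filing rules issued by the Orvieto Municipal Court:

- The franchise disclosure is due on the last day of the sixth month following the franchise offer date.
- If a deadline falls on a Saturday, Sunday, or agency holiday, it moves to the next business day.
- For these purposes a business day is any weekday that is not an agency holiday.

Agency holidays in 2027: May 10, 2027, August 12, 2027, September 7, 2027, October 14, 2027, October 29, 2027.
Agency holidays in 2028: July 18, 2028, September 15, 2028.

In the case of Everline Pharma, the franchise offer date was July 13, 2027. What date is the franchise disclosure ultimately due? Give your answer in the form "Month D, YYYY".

January 31, 2028

6 months after July 13, 2027 falls in January 2028; the last day of that month is January 31, 2028.
January 31, 2028 (Monday) is already a business day.
Final deadline: January 31, 2028.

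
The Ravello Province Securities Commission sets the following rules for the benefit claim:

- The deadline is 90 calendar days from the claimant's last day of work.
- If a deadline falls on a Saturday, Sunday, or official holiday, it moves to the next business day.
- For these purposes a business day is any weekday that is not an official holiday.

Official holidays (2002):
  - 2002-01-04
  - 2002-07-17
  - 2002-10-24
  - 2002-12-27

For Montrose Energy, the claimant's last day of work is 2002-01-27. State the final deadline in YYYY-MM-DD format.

2002-04-29

90 calendar days after 2002-01-27 is 2002-04-27.
2002-04-27 is a Saturday; the next business day is 2002-04-29 (Monday).
So the filing is due 2002-04-29.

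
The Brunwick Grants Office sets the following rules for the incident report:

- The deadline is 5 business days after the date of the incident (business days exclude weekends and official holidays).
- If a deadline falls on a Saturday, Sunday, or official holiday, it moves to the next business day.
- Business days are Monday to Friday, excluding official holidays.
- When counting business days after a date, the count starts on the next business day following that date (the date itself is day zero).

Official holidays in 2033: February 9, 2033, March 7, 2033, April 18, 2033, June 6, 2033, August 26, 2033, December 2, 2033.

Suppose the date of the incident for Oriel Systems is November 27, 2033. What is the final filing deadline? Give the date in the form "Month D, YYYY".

5 business days after November 27, 2033, excluding weekends and holidays, is December 5, 2033.
December 5, 2033 is a Monday and not a listed holiday, so it stands.
Deadline: December 5, 2033.

December 5, 2033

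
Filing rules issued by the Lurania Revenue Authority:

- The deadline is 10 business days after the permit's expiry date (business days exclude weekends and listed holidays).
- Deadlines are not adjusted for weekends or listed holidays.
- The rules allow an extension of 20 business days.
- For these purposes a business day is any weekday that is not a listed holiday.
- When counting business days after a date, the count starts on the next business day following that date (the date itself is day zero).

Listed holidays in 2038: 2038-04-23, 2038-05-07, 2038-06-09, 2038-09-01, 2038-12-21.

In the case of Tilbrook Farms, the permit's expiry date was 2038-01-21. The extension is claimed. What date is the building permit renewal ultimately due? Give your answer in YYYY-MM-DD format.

2038-03-04

Starting the day after 2038-01-21 and counting 10 business days lands on 2038-02-04.
No adjustment is made for weekends or holidays, so 2038-02-04 stands.
Counting 20 further business days from 2038-02-04 reaches 2038-03-04.
No adjustment is made for weekends or holidays, so 2038-03-04 stands.
Final deadline: 2038-03-04.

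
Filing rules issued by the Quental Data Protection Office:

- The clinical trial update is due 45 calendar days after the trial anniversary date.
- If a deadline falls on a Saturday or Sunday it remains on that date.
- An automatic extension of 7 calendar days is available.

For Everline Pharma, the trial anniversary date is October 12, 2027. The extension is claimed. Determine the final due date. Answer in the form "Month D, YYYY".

45 calendar days after October 12, 2027 is November 26, 2027.
No adjustment is made for weekends or holidays, so November 26, 2027 stands.
With the 7-day extension, November 26, 2027 becomes December 3, 2027.
December 3, 2027 falls on a Friday. The rules make no weekend/holiday allowance, so it remains December 3, 2027.
So the filing is due December 3, 2027.

December 3, 2027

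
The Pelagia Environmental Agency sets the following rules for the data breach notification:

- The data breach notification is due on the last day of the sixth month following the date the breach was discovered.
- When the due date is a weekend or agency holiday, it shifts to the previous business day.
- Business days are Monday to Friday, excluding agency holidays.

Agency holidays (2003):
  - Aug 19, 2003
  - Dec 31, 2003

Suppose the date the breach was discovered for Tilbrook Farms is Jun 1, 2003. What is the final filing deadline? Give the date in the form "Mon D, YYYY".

Dec 30, 2003

The sixth month after Jun 1, 2003 is December 2003, whose last day is Dec 31, 2003.
Because Dec 31, 2003 is a listed holiday, the deadline becomes Dec 30, 2003 (Tuesday).
So the filing is due Dec 30, 2003.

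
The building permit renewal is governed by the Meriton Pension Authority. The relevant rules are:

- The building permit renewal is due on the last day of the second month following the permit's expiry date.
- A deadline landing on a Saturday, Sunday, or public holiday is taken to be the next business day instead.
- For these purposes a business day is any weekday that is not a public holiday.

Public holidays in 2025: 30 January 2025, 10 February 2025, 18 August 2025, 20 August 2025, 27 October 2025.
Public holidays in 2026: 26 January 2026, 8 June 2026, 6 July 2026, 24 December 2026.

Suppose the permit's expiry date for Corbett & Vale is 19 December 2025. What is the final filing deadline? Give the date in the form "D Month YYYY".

2 months after 19 December 2025 is February 2026; that month ends on 28 February 2026.
28 February 2026 is a Saturday; the next business day is 2 March 2026 (Monday).
The final due date is 2 March 2026.

2 March 2026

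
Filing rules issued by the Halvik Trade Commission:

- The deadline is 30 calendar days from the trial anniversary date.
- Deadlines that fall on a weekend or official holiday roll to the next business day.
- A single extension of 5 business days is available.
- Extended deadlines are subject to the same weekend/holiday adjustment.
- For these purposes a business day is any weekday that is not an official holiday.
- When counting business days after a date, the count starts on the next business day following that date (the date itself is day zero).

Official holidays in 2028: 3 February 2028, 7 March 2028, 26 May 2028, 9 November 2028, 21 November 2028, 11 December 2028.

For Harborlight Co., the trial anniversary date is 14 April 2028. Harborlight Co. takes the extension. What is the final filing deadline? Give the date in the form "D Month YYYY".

Adding 30 calendar days to 14 April 2028 gives 14 May 2028.
14 May 2028 falls on a Sunday. Rolling to the next business day gives 15 May 2028, a Monday.
The 5-business-day extension runs from 15 May 2028 to 22 May 2028.
22 May 2028 falls on a Monday, which is a business day, so no adjustment is needed.
Final deadline: 22 May 2028.

22 May 2028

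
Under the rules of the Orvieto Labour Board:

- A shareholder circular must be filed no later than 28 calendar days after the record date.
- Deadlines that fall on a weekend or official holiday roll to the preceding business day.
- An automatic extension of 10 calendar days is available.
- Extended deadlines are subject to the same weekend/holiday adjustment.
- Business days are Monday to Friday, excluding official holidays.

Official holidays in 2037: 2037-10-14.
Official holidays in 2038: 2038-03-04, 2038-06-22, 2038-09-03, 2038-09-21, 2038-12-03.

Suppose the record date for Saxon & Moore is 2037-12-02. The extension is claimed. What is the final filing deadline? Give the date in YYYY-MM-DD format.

Trigger date 2037-12-02 + 28 calendar days = 2037-12-30.
2037-12-30 is a Wednesday and not a listed holiday, so it stands.
Applying the 10-calendar-day extension: 2037-12-30 + 10 days = 2038-01-09.
2038-01-09 is a Saturday; the preceding business day is 2038-01-08 (Friday).
So the filing is due 2038-01-08.

2038-01-08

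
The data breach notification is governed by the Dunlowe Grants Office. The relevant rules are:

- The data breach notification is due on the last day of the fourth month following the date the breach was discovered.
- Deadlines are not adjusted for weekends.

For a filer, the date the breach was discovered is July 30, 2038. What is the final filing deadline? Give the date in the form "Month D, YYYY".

The fourth month after July 30, 2038 is November 2038, whose last day is November 30, 2038.
November 30, 2038 is a Tuesday; no weekend or holiday adjustment applies.
Deadline: November 30, 2038.

November 30, 2038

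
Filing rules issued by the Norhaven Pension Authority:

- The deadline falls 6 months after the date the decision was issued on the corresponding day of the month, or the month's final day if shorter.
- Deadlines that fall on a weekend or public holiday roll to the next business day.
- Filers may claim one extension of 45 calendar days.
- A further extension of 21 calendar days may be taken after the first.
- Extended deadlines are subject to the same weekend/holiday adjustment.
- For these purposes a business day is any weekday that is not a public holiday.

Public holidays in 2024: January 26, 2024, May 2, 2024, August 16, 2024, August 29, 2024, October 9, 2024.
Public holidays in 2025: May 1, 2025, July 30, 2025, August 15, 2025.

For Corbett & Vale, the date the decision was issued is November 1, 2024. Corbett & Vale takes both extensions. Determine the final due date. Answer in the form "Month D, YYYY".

July 7, 2025

6 months after November 1, 2024, on the same day of the month, is May 1, 2025.
May 1, 2025 falls on a listed holiday. Rolling to the next business day gives May 2, 2025, a Friday.
The 45-calendar-day extension moves the deadline from May 2, 2025 to June 16, 2025.
Since June 16, 2025 is a Monday and not a holiday, the date is unchanged.
The 21-calendar-day extension moves the deadline from June 16, 2025 to July 7, 2025.
Since July 7, 2025 is a Monday and not a holiday, the date is unchanged.
Deadline: July 7, 2025.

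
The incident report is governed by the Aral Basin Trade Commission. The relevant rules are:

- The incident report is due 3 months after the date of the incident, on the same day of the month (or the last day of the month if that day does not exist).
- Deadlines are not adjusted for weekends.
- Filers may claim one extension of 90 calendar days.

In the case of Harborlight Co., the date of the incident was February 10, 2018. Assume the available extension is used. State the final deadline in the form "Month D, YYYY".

August 8, 2018

3 months after February 10, 2018, on the same day of the month, is May 10, 2018.
May 10, 2018 falls on a Thursday. The rules make no weekend/holiday allowance, so it remains May 10, 2018.
The 90-calendar-day extension moves the deadline from May 10, 2018 to August 8, 2018.
August 8, 2018 falls on a Wednesday. The rules make no weekend/holiday allowance, so it remains August 8, 2018.
So the filing is due August 8, 2018.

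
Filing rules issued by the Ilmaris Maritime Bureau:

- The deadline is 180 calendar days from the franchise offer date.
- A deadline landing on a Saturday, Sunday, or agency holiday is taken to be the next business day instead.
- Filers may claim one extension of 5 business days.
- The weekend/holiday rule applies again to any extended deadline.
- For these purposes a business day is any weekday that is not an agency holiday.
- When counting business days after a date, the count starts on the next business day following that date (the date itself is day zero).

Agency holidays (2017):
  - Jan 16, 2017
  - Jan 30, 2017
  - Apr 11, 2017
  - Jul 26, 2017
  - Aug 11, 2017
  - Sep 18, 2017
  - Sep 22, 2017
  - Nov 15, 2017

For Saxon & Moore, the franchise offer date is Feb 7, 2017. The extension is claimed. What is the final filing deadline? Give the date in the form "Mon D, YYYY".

Aug 15, 2017

Trigger date Feb 7, 2017 + 180 calendar days = Aug 6, 2017.
Aug 6, 2017 is a Sunday; the next business day is Aug 7, 2017 (Monday).
Counting 5 further business days from Aug 7, 2017 reaches Aug 15, 2017.
Aug 15, 2017 falls on a Tuesday, which is a business day, so no adjustment is needed.
Final deadline: Aug 15, 2017.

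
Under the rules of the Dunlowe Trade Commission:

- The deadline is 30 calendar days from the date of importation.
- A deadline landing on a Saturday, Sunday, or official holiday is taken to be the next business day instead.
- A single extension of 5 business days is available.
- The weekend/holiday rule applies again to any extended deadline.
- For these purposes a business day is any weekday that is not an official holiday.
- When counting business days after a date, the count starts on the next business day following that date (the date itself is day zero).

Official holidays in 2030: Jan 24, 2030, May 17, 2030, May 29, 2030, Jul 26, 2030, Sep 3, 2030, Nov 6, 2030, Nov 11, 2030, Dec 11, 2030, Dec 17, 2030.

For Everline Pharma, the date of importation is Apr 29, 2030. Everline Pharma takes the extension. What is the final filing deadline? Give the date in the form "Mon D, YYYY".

Jun 6, 2030

From Apr 29, 2030, 30 calendar days later is May 29, 2030.
May 29, 2030 is a listed holiday; the next business day is May 30, 2030 (Thursday).
Counting 5 further business days from May 30, 2030 reaches Jun 6, 2030.
Since Jun 6, 2030 is a Thursday and not a holiday, the date is unchanged.
The final due date is Jun 6, 2030.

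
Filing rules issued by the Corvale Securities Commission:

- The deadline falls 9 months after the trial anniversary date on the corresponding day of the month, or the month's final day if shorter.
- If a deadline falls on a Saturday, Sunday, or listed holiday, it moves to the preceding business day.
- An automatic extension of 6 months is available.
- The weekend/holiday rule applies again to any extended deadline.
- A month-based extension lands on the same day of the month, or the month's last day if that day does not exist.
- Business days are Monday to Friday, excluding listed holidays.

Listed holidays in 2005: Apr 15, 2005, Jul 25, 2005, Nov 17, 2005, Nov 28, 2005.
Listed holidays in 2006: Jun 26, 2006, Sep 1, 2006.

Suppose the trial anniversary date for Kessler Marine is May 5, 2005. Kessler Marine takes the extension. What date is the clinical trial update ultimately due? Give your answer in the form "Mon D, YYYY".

Aug 3, 2006

9 months from May 5, 2005 is Feb 5, 2006.
Feb 5, 2006 is a Sunday; the preceding business day is Feb 3, 2006 (Friday).
The 6 months extension carries Feb 3, 2006 to Aug 3, 2006.
Aug 3, 2006 (Thursday) is already a business day.
The final due date is Aug 3, 2006.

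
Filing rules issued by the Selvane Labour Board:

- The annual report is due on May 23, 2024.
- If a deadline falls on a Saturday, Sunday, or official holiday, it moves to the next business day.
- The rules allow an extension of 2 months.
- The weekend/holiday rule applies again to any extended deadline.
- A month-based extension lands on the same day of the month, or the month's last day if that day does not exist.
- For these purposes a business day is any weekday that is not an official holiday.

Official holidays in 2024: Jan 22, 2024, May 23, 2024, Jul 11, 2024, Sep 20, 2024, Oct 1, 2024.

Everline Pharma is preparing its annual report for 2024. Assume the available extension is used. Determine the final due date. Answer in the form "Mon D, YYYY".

The stated deadline is May 23, 2024.
May 23, 2024 falls on a listed holiday. Rolling to the next business day gives May 24, 2024, a Friday.
Applying the 2 months extension: 2 months after May 24, 2024 is Jul 24, 2024.
Since Jul 24, 2024 is a Wednesday and not a holiday, the date is unchanged.
Deadline: Jul 24, 2024.

Jul 24, 2024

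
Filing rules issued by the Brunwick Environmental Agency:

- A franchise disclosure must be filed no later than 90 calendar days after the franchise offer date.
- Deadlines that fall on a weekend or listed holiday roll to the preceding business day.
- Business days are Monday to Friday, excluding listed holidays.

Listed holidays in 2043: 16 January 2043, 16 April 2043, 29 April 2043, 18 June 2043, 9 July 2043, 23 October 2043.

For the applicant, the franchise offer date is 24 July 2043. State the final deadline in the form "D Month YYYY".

22 October 2043

Trigger date 24 July 2043 + 90 calendar days = 22 October 2043.
22 October 2043 (Thursday) is already a business day.
The final due date is 22 October 2043.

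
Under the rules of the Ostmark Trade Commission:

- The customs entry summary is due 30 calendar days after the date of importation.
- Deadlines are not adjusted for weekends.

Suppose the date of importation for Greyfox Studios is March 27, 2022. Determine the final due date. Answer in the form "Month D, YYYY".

April 26, 2022

30 calendar days after March 27, 2022 is April 26, 2022.
April 26, 2022 is a Tuesday; no weekend or holiday adjustment applies.
Final deadline: April 26, 2022.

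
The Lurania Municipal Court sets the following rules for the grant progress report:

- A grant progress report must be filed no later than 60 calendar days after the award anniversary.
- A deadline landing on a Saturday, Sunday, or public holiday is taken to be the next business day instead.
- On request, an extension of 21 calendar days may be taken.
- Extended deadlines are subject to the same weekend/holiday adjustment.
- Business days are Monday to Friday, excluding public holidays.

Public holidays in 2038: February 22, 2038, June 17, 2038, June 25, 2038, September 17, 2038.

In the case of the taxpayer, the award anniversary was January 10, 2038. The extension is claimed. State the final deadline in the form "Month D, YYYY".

April 1, 2038

60 calendar days after January 10, 2038 is March 11, 2038.
March 11, 2038 (Thursday) is already a business day.
Applying the 21-calendar-day extension: March 11, 2038 + 21 days = April 1, 2038.
April 1, 2038 is a Thursday and not a listed holiday, so it stands.
Final deadline: April 1, 2038.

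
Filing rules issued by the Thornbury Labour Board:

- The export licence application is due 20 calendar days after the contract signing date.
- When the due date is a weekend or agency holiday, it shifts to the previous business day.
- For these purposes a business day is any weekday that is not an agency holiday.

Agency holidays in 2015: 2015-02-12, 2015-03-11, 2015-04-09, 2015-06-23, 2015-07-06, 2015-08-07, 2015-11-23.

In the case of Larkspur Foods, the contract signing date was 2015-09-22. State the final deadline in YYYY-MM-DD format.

Adding 20 calendar days to 2015-09-22 gives 2015-10-12.
Since 2015-10-12 is a Monday and not a holiday, the date is unchanged.
Final deadline: 2015-10-12.

2015-10-12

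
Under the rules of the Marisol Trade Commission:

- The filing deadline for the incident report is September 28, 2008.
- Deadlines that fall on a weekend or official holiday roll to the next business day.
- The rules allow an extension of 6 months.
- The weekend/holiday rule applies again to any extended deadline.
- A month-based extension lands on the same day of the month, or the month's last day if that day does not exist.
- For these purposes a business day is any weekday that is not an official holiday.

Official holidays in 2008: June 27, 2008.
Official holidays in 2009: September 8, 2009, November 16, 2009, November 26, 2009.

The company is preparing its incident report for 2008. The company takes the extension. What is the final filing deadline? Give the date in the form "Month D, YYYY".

March 30, 2009

The stated deadline is September 28, 2008.
September 28, 2008 falls on a Sunday. Rolling to the next business day gives September 29, 2008, a Monday.
The 6 months extension carries September 29, 2008 to March 29, 2009.
March 29, 2009 falls on a Sunday. Rolling to the next business day gives March 30, 2009, a Monday.
Deadline: March 30, 2009.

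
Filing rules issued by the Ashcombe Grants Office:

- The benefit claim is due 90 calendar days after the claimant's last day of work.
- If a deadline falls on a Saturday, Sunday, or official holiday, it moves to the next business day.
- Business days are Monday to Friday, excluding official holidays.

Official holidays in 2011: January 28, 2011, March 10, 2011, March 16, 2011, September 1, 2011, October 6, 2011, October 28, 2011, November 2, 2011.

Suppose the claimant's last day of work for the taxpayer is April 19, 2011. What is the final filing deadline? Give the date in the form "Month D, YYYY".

July 18, 2011

90 calendar days after April 19, 2011 is July 18, 2011.
Since July 18, 2011 is a Monday and not a holiday, the date is unchanged.
So the filing is due July 18, 2011.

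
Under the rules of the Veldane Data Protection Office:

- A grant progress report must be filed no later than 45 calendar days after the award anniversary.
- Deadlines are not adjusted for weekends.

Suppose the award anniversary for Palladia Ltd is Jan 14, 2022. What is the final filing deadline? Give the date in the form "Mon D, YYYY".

Adding 45 calendar days to Jan 14, 2022 gives Feb 28, 2022.
Feb 28, 2022 falls on a Monday. The rules make no weekend/holiday allowance, so it remains Feb 28, 2022.
Final deadline: Feb 28, 2022.

Feb 28, 2022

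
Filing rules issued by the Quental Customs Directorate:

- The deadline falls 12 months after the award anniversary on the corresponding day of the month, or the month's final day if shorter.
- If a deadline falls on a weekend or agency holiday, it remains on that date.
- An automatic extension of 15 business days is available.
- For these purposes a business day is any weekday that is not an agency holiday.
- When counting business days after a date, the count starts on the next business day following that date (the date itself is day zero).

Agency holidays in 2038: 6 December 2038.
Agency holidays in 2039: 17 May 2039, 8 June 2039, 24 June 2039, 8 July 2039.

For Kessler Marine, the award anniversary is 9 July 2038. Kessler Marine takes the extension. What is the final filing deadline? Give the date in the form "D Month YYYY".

12 months from 9 July 2038 is 9 July 2039.
9 July 2039 is a Saturday; no weekend or holiday adjustment applies.
Applying the 15-business-day extension: 15 business days after 9 July 2039 is 29 July 2039.
No adjustment is made for weekends or holidays, so 29 July 2039 stands.
So the filing is due 29 July 2039.

29 July 2039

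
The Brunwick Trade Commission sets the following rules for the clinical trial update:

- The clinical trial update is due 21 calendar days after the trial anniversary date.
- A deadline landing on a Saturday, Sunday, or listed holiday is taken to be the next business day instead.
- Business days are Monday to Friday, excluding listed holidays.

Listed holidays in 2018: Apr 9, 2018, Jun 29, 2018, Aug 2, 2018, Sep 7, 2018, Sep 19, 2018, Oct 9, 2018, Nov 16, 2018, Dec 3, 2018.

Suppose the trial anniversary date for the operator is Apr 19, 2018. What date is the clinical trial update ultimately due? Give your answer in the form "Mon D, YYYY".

May 10, 2018

Adding 21 calendar days to Apr 19, 2018 gives May 10, 2018.
May 10, 2018 is a Thursday and not a listed holiday, so it stands.
Deadline: May 10, 2018.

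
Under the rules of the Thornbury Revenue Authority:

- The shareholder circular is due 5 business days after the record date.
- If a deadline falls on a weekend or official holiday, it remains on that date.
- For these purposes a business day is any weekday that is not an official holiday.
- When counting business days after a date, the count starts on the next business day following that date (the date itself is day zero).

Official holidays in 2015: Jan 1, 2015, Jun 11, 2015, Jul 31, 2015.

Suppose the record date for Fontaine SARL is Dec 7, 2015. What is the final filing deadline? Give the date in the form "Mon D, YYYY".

5 business days after Dec 7, 2015, excluding weekends and holidays, is Dec 14, 2015.
No adjustment is made for weekends or holidays, so Dec 14, 2015 stands.
So the filing is due Dec 14, 2015.

Dec 14, 2015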